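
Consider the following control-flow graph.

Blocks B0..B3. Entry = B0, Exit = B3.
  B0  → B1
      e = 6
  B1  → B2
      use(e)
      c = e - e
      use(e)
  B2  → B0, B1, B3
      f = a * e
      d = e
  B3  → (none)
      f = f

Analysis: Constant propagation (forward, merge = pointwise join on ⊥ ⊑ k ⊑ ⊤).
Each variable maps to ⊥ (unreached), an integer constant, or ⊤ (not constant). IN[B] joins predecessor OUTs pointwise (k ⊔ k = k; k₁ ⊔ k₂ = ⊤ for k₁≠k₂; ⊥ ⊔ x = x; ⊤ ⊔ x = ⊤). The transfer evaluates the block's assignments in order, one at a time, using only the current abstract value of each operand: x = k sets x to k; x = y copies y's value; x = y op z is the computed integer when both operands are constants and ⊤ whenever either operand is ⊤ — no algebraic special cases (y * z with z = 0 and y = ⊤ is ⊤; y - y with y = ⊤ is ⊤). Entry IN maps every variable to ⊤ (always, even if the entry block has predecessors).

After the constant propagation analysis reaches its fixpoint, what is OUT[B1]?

Converged values:
  B0: | IN=(all ⊤) | OUT={e:6; rest ⊤}
  B1: | IN={e:6; rest ⊤} | OUT={c:0, e:6; rest ⊤}
  B2: | IN={c:0, e:6; rest ⊤} | OUT={c:0, d:6, e:6; rest ⊤}
  B3: | IN={c:0, d:6, e:6; rest ⊤} | OUT={c:0, d:6, e:6; rest ⊤}

Merge at B1: IN[B1] = OUT[B0] ⊔ OUT[B2] = {a: ⊤, b: ⊤, c: ⊤, d: ⊤, e: 6, f: ⊤}
Applying B1's transfer function to that IN value gives OUT[B1] (row B1 above).

Answer: {a: ⊤, b: ⊤, c: 0, d: ⊤, e: 6, f: ⊤}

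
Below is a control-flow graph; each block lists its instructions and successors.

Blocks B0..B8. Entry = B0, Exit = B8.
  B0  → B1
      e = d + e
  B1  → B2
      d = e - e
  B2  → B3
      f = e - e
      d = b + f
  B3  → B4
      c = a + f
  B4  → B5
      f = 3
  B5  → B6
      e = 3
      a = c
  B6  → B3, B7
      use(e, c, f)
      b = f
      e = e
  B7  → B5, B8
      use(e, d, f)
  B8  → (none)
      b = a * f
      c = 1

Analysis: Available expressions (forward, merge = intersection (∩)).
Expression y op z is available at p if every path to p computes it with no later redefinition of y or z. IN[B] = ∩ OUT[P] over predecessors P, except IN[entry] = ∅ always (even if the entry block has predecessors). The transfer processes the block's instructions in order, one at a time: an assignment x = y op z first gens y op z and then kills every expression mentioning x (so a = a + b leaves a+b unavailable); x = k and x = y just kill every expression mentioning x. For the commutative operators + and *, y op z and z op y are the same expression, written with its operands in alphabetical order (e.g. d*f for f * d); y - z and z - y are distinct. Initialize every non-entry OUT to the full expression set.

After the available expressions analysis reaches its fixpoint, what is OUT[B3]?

Per-block solution:
  B0: | IN={} | OUT={}
  B1: | IN={} | OUT={e-e}
  B2: | IN={e-e} | OUT={b+f, e-e}
  B3: | IN={} | OUT={a+f}
  B4: | IN={a+f} | OUT={}
  B5: | IN={} | OUT={}
  B6: | IN={} | OUT={}
  B7: | IN={} | OUT={}
  B8: | IN={} | OUT={a*f}

Merge at B3: IN[B3] = OUT[B2] ∩ OUT[B6] = {}
Applying B3's transfer function to that IN value gives OUT[B3] (row B3 above).

Answer: {a+f}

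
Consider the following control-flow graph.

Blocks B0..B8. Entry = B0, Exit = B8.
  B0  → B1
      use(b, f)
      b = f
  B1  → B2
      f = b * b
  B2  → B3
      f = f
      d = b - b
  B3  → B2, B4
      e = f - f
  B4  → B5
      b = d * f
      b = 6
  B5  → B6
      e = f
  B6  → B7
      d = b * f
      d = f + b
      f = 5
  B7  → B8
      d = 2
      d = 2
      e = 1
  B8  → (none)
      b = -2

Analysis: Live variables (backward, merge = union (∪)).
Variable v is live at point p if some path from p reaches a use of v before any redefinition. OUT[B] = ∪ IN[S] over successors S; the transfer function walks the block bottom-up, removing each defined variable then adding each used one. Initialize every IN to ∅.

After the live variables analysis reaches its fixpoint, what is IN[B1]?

Converged values:
  B0: | IN={b, f} | OUT={b}
  B1: | IN={b} | OUT={b, f}
  B2: | IN={b, f} | OUT={b, d, f}
  B3: | IN={b, d, f} | OUT={b, d, f}
  B4: | IN={d, f} | OUT={b, f}
  B5: | IN={b, f} | OUT={b, f}
  B6: | IN={b, f} | OUT={}
  B7: | IN={} | OUT={}
  B8: | IN={} | OUT={}

Merge at B1: OUT[B1] = IN[B2] = {b, f}
Applying B1's transfer function to that OUT value gives IN[B1] (row B1 above).

Answer: {b}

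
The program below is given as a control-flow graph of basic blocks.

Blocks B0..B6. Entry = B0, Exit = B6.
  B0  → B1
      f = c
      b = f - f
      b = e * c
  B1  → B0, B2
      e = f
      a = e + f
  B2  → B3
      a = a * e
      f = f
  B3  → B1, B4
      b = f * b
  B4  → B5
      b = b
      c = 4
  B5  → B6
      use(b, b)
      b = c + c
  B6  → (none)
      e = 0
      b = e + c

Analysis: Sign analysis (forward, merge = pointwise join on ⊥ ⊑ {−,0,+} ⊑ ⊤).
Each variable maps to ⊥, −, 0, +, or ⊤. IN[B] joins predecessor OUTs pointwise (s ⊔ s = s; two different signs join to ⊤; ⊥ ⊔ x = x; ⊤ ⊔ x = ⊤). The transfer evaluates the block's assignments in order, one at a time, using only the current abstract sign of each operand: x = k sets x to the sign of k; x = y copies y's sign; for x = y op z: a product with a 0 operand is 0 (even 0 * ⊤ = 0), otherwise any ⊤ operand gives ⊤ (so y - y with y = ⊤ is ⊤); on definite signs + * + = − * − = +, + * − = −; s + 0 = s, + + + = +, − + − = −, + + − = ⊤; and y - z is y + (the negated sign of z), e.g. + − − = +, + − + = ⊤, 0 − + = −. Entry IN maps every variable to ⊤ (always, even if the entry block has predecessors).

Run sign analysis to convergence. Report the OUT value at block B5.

Answer: {a: ⊤, b: +, c: +, d: ⊤, e: ⊤, f: ⊤}

Derivation:
Fixpoint table:
  B0:   IN=(all ⊤)   OUT=(all ⊤)
  B1:   IN=(all ⊤)   OUT=(all ⊤)
  B2:   IN=(all ⊤)   OUT=(all ⊤)
  B3:   IN=(all ⊤)   OUT=(all ⊤)
  B4:   IN=(all ⊤)   OUT={c:+; rest ⊤}
  B5:   IN={c:+; rest ⊤}   OUT={b:+, c:+; rest ⊤}
  B6:   IN={b:+, c:+; rest ⊤}   OUT={b:+, c:+, e:0; rest ⊤}

Merge at B5: IN[B5] = OUT[B4] = {a: ⊤, b: ⊤, c: +, d: ⊤, e: ⊤, f: ⊤}
Applying B5's transfer function to that IN value gives OUT[B5] (row B5 above).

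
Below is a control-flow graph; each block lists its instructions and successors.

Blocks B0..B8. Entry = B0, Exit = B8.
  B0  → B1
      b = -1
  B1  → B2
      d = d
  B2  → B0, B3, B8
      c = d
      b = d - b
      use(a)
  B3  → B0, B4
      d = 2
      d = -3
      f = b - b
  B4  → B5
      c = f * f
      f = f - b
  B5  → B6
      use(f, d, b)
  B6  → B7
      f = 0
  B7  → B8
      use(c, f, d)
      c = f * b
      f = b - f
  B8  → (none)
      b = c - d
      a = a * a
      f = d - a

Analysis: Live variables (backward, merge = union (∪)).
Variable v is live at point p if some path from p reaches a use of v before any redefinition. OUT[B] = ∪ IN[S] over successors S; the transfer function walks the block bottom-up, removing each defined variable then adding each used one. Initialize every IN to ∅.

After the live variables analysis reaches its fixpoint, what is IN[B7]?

Fixpoint table:
  B0: | IN={a, d} | OUT={a, b, d}
  B1: | IN={a, b, d} | OUT={a, b, d}
  B2: | IN={a, b, d} | OUT={a, b, c, d}
  B3: | IN={a, b} | OUT={a, b, d, f}
  B4: | IN={a, b, d, f} | OUT={a, b, c, d, f}
  B5: | IN={a, b, c, d, f} | OUT={a, b, c, d}
  B6: | IN={a, b, c, d} | OUT={a, b, c, d, f}
  B7: | IN={a, b, c, d, f} | OUT={a, c, d}
  B8: | IN={a, c, d} | OUT={}

Merge at B7: OUT[B7] = IN[B8] = {a, c, d}
Applying B7's transfer function to that OUT value gives IN[B7] (row B7 above).

Answer: {a, b, c, d, f}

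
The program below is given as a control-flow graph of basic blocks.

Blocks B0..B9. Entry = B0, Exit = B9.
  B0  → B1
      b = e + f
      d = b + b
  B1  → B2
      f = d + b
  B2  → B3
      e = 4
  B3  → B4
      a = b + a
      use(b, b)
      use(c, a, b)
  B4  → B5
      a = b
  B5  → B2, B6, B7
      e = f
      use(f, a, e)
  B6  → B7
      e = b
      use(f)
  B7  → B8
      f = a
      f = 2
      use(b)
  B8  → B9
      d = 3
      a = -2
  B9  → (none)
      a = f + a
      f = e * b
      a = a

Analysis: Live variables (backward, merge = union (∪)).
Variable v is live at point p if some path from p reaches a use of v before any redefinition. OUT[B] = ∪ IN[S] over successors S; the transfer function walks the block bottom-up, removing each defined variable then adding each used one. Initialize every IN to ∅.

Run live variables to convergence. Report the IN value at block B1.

Per-block solution:
  B0:  IN={a, c, e, f}  OUT={a, b, c, d}
  B1:  IN={a, b, c, d}  OUT={a, b, c, f}
  B2:  IN={a, b, c, f}  OUT={a, b, c, f}
  B3:  IN={a, b, c, f}  OUT={b, c, f}
  B4:  IN={b, c, f}  OUT={a, b, c, f}
  B5:  IN={a, b, c, f}  OUT={a, b, c, e, f}
  B6:  IN={a, b, f}  OUT={a, b, e}
  B7:  IN={a, b, e}  OUT={b, e, f}
  B8:  IN={b, e, f}  OUT={a, b, e, f}
  B9:  IN={a, b, e, f}  OUT={}

Merge at B1: OUT[B1] = IN[B2] = {a, b, c, f}
Applying B1's transfer function to that OUT value gives IN[B1] (row B1 above).

Answer: {a, b, c, d}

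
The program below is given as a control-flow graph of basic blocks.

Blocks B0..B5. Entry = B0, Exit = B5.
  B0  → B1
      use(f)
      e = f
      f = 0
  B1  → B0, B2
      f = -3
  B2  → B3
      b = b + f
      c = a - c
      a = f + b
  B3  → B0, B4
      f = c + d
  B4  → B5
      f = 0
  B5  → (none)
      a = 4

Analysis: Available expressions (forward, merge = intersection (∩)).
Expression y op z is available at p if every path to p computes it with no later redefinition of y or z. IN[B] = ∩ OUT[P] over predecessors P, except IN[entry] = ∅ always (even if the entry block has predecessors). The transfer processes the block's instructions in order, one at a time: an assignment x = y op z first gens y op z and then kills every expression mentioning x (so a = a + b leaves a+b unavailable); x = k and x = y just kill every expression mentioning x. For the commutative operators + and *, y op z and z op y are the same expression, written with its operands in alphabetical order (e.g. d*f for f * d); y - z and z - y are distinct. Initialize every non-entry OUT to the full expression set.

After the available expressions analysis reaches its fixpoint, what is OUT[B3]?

Fixpoint table:
  B0: | IN={} | OUT={}
  B1: | IN={} | OUT={}
  B2: | IN={} | OUT={b+f}
  B3: | IN={b+f} | OUT={c+d}
  B4: | IN={c+d} | OUT={c+d}
  B5: | IN={c+d} | OUT={c+d}

Merge at B3: IN[B3] = OUT[B2] = {b+f}
Applying B3's transfer function to that IN value gives OUT[B3] (row B3 above).

Answer: {c+d}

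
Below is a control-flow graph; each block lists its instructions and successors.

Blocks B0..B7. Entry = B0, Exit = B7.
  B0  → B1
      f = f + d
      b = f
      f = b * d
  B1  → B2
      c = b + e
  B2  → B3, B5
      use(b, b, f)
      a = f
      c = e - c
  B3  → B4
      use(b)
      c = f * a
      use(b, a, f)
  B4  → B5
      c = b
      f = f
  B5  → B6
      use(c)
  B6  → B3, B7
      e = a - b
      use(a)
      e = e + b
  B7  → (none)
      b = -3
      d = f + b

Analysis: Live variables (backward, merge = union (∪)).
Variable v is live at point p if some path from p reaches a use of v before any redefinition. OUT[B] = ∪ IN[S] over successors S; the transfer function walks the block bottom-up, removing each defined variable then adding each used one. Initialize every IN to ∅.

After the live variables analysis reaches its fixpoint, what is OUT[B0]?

Converged values:
  B0: | IN={d, e, f} | OUT={b, e, f}
  B1: | IN={b, e, f} | OUT={b, c, e, f}
  B2: | IN={b, c, e, f} | OUT={a, b, c, f}
  B3: | IN={a, b, f} | OUT={a, b, f}
  B4: | IN={a, b, f} | OUT={a, b, c, f}
  B5: | IN={a, b, c, f} | OUT={a, b, f}
  B6: | IN={a, b, f} | OUT={a, b, f}
  B7: | IN={f} | OUT={}

Merge at B0: OUT[B0] = IN[B1] = {b, e, f}

Answer: {b, e, f}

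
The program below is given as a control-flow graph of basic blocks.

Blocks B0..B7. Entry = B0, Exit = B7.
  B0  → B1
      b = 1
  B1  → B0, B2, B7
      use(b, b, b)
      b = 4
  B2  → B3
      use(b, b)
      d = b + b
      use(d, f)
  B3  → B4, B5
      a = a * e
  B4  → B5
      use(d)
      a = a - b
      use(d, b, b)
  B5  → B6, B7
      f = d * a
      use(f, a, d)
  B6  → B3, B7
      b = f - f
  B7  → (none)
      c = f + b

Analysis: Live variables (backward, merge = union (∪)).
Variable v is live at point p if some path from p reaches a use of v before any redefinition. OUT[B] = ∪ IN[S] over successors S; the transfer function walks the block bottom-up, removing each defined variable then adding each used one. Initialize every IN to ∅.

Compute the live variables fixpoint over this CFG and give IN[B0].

Answer: {a, e, f}

Trace:
Converged values:
  B0:  IN={a, e, f}  OUT={a, b, e, f}
  B1:  IN={a, b, e, f}  OUT={a, b, e, f}
  B2:  IN={a, b, e, f}  OUT={a, b, d, e}
  B3:  IN={a, b, d, e}  OUT={a, b, d, e}
  B4:  IN={a, b, d, e}  OUT={a, b, d, e}
  B5:  IN={a, b, d, e}  OUT={a, b, d, e, f}
  B6:  IN={a, d, e, f}  OUT={a, b, d, e, f}
  B7:  IN={b, f}  OUT={}

Merge at B0: OUT[B0] = IN[B1] = {a, b, e, f}
Applying B0's transfer function to that OUT value gives IN[B0] (row B0 above).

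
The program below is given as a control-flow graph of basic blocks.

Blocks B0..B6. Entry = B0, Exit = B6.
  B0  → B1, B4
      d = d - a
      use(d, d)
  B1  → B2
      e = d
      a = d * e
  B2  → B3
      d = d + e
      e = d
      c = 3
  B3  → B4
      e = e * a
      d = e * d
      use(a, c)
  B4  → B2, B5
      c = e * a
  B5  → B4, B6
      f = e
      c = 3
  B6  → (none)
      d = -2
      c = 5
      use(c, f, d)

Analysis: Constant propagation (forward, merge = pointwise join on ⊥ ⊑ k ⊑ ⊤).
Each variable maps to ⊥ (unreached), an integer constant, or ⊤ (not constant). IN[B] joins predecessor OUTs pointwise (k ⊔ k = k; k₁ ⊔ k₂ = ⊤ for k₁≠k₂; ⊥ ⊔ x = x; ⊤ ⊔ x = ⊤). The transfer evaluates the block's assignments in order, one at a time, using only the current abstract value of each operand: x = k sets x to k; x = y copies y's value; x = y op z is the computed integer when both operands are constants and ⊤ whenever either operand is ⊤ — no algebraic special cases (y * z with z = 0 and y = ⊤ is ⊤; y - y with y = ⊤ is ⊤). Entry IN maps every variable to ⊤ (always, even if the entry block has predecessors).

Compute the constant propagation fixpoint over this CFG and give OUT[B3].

Answer: {a: ⊤, b: ⊤, c: 3, d: ⊤, e: ⊤, f: ⊤}

Working:
Fixpoint table:
  B0:  IN=(all ⊤)  OUT=(all ⊤)
  B1:  IN=(all ⊤)  OUT=(all ⊤)
  B2:  IN=(all ⊤)  OUT={c:3; rest ⊤}
  B3:  IN={c:3; rest ⊤}  OUT={c:3; rest ⊤}
  B4:  IN=(all ⊤)  OUT=(all ⊤)
  B5:  IN=(all ⊤)  OUT={c:3; rest ⊤}
  B6:  IN={c:3; rest ⊤}  OUT={c:5, d:-2; rest ⊤}

Merge at B3: IN[B3] = OUT[B2] = {a: ⊤, b: ⊤, c: 3, d: ⊤, e: ⊤, f: ⊤}
Applying B3's transfer function to that IN value gives OUT[B3] (row B3 above).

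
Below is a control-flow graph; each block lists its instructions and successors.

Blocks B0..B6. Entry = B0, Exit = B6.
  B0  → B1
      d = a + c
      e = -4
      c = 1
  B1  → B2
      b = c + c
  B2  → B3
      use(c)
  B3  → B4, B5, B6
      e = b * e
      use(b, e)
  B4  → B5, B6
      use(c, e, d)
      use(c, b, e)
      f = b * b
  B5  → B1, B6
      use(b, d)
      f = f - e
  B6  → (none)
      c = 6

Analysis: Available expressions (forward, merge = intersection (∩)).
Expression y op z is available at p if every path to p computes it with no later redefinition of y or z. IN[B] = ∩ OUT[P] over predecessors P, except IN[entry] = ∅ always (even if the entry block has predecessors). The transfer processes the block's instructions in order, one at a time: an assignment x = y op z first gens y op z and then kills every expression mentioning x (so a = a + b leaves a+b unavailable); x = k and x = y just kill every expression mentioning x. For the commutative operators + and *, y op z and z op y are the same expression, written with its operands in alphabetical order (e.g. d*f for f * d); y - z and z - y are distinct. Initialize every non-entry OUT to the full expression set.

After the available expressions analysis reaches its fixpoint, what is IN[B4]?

Converged values:
  B0:  IN={}  OUT={}
  B1:  IN={}  OUT={c+c}
  B2:  IN={c+c}  OUT={c+c}
  B3:  IN={c+c}  OUT={c+c}
  B4:  IN={c+c}  OUT={b*b, c+c}
  B5:  IN={c+c}  OUT={c+c}
  B6:  IN={c+c}  OUT={}

Merge at B4: IN[B4] = OUT[B3] = {c+c}

Answer: {c+c}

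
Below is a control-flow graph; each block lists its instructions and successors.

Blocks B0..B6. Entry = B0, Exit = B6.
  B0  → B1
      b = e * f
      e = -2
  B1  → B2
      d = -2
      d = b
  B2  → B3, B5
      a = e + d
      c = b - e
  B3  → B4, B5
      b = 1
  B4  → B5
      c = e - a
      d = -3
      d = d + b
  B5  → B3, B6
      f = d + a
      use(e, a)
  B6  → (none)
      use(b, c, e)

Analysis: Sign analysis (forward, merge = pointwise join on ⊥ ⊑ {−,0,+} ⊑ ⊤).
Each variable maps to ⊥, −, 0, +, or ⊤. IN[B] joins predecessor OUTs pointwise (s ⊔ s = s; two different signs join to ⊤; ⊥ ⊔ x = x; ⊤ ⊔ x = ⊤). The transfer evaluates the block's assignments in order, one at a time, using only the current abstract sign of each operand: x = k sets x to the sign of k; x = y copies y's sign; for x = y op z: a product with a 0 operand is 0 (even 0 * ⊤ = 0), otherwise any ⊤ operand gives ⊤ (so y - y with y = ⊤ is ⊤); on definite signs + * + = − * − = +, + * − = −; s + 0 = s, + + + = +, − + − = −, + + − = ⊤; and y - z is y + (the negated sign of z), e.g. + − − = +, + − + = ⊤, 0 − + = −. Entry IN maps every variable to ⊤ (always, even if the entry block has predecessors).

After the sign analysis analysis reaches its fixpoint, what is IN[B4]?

Answer: {a: ⊤, b: +, c: ⊤, d: ⊤, e: -, f: ⊤}

Working:
Converged values:
  B0:  IN=(all ⊤)  OUT={e:-; rest ⊤}
  B1:  IN={e:-; rest ⊤}  OUT={e:-; rest ⊤}
  B2:  IN={e:-; rest ⊤}  OUT={e:-; rest ⊤}
  B3:  IN={e:-; rest ⊤}  OUT={b:+, e:-; rest ⊤}
  B4:  IN={b:+, e:-; rest ⊤}  OUT={b:+, e:-; rest ⊤}
  B5:  IN={e:-; rest ⊤}  OUT={e:-; rest ⊤}
  B6:  IN={e:-; rest ⊤}  OUT={e:-; rest ⊤}

Merge at B4: IN[B4] = OUT[B3] = {a: ⊤, b: +, c: ⊤, d: ⊤, e: -, f: ⊤}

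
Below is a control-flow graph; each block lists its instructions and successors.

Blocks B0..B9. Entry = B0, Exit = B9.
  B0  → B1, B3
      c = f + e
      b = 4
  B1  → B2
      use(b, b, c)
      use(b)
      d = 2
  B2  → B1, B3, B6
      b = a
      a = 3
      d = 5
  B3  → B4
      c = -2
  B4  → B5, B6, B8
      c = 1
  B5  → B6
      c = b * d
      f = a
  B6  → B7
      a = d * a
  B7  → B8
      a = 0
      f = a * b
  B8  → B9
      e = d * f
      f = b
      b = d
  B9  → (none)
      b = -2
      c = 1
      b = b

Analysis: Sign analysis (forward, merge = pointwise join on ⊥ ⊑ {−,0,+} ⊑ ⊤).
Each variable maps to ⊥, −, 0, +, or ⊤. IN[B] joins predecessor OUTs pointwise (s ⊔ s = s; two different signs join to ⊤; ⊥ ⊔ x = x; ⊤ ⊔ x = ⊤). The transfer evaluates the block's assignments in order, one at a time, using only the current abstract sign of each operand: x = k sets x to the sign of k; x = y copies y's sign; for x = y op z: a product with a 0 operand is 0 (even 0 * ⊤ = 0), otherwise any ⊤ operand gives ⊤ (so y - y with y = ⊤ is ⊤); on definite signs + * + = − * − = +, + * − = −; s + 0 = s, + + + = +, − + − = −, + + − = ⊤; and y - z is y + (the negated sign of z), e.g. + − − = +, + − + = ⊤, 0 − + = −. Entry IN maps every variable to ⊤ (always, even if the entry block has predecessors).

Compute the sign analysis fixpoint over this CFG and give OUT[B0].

Answer: {a: ⊤, b: +, c: ⊤, d: ⊤, e: ⊤, f: ⊤}

Working:
Fixpoint table:
  B0: | IN=(all ⊤) | OUT={b:+; rest ⊤}
  B1: | IN=(all ⊤) | OUT={d:+; rest ⊤}
  B2: | IN={d:+; rest ⊤} | OUT={a:+, d:+; rest ⊤}
  B3: | IN=(all ⊤) | OUT={c:-; rest ⊤}
  B4: | IN={c:-; rest ⊤} | OUT={c:+; rest ⊤}
  B5: | IN={c:+; rest ⊤} | OUT=(all ⊤)
  B6: | IN=(all ⊤) | OUT=(all ⊤)
  B7: | IN=(all ⊤) | OUT={a:0, f:0; rest ⊤}
  B8: | IN=(all ⊤) | OUT=(all ⊤)
  B9: | IN=(all ⊤) | OUT={b:-, c:+; rest ⊤}

B0 is the boundary node: IN[B0] = {a: ⊤, b: ⊤, c: ⊤, d: ⊤, e: ⊤, f: ⊤}
Applying B0's transfer function to that IN value gives OUT[B0] (row B0 above).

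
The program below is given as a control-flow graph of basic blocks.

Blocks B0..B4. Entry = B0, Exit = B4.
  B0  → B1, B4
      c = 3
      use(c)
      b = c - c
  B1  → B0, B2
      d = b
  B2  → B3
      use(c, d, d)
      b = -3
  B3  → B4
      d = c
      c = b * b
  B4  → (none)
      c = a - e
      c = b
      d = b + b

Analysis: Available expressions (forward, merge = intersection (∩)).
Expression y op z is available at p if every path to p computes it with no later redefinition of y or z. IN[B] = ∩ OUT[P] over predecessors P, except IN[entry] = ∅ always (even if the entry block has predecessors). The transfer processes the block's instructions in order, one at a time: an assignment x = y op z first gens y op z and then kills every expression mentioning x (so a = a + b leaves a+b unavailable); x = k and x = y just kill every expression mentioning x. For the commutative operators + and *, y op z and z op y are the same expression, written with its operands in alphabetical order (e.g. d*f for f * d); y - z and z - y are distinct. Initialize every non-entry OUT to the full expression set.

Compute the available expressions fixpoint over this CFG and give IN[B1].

Fixpoint table:
  B0:  IN={}  OUT={c-c}
  B1:  IN={c-c}  OUT={c-c}
  B2:  IN={c-c}  OUT={c-c}
  B3:  IN={c-c}  OUT={b*b}
  B4:  IN={}  OUT={a-e, b+b}

Merge at B1: IN[B1] = OUT[B0] = {c-c}

Answer: {c-c}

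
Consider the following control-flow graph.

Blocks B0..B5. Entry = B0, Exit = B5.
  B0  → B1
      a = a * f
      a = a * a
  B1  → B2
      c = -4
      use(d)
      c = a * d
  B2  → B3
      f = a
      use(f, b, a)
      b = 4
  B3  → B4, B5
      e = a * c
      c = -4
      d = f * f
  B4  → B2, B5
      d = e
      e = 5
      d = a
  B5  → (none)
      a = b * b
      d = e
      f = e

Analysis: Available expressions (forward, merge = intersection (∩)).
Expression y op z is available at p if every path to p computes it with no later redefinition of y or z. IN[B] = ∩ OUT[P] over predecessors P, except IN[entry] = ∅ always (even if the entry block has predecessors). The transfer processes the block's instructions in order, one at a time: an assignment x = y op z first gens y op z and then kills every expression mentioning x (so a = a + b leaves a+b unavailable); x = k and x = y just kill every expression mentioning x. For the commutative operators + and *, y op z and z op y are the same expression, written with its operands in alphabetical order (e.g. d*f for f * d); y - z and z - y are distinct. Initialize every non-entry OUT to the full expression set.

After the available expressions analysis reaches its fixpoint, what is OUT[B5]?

Fixpoint table:
  B0: | IN={} | OUT={}
  B1: | IN={} | OUT={a*d}
  B2: | IN={} | OUT={}
  B3: | IN={} | OUT={f*f}
  B4: | IN={f*f} | OUT={f*f}
  B5: | IN={f*f} | OUT={b*b}

Merge at B5: IN[B5] = OUT[B3] ∩ OUT[B4] = {f*f}
Applying B5's transfer function to that IN value gives OUT[B5] (row B5 above).

Answer: {b*b}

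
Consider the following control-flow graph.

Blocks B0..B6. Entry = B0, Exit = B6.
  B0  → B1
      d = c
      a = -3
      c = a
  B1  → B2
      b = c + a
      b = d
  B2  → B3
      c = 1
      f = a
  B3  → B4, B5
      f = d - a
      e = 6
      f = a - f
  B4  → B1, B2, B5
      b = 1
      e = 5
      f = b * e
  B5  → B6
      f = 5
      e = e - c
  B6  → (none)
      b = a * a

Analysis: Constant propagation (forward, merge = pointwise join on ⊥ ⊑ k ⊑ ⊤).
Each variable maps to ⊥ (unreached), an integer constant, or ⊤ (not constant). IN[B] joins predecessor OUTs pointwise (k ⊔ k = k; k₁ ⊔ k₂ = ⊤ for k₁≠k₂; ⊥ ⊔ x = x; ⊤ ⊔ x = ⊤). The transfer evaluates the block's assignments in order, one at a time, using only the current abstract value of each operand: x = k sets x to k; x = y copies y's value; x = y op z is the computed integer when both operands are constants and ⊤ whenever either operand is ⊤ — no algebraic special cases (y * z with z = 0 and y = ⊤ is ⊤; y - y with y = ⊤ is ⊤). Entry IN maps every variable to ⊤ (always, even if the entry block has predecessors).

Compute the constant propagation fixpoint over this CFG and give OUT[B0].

Converged values:
  B0:   IN=(all ⊤)   OUT={a:-3, c:-3; rest ⊤}
  B1:   IN={a:-3; rest ⊤}   OUT={a:-3; rest ⊤}
  B2:   IN={a:-3; rest ⊤}   OUT={a:-3, c:1, f:-3; rest ⊤}
  B3:   IN={a:-3, c:1, f:-3; rest ⊤}   OUT={a:-3, c:1, e:6; rest ⊤}
  B4:   IN={a:-3, c:1, e:6; rest ⊤}   OUT={a:-3, b:1, c:1, e:5, f:5; rest ⊤}
  B5:   IN={a:-3, c:1; rest ⊤}   OUT={a:-3, c:1, f:5; rest ⊤}
  B6:   IN={a:-3, c:1, f:5; rest ⊤}   OUT={a:-3, b:9, c:1, f:5; rest ⊤}

B0 is the boundary node: IN[B0] = {a: ⊤, b: ⊤, c: ⊤, d: ⊤, e: ⊤, f: ⊤}
Applying B0's transfer function to that IN value gives OUT[B0] (row B0 above).

Answer: {a: -3, b: ⊤, c: -3, d: ⊤, e: ⊤, f: ⊤}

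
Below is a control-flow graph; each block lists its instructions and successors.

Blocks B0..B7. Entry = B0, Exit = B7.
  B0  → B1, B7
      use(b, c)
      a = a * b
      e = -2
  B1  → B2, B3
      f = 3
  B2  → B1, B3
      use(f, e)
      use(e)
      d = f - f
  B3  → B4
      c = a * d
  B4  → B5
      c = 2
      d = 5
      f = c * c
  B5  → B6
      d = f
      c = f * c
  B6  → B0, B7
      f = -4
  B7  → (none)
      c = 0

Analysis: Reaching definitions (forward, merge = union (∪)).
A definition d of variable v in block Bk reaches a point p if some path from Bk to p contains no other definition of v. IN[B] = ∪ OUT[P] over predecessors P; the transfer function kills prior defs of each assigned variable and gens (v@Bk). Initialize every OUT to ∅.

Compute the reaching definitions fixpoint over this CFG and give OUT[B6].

Answer: {a@B0, c@B5, d@B5, e@B0, f@B6}

Trace:
Fixpoint table:
  B0: | IN={a@B0, c@B5, d@B5, e@B0, f@B6} | OUT={a@B0, c@B5, d@B5, e@B0, f@B6}
  B1: | IN={a@B0, c@B5, d@B2, d@B5, e@B0, f@B1, f@B6} | OUT={a@B0, c@B5, d@B2, d@B5, e@B0, f@B1}
  B2: | IN={a@B0, c@B5, d@B2, d@B5, e@B0, f@B1} | OUT={a@B0, c@B5, d@B2, e@B0, f@B1}
  B3: | IN={a@B0, c@B5, d@B2, d@B5, e@B0, f@B1} | OUT={a@B0, c@B3, d@B2, d@B5, e@B0, f@B1}
  B4: | IN={a@B0, c@B3, d@B2, d@B5, e@B0, f@B1} | OUT={a@B0, c@B4, d@B4, e@B0, f@B4}
  B5: | IN={a@B0, c@B4, d@B4, e@B0, f@B4} | OUT={a@B0, c@B5, d@B5, e@B0, f@B4}
  B6: | IN={a@B0, c@B5, d@B5, e@B0, f@B4} | OUT={a@B0, c@B5, d@B5, e@B0, f@B6}
  B7: | IN={a@B0, c@B5, d@B5, e@B0, f@B6} | OUT={a@B0, c@B7, d@B5, e@B0, f@B6}

Merge at B6: IN[B6] = OUT[B5] = {a@B0, c@B5, d@B5, e@B0, f@B4}
Applying B6's transfer function to that IN value gives OUT[B6] (row B6 above).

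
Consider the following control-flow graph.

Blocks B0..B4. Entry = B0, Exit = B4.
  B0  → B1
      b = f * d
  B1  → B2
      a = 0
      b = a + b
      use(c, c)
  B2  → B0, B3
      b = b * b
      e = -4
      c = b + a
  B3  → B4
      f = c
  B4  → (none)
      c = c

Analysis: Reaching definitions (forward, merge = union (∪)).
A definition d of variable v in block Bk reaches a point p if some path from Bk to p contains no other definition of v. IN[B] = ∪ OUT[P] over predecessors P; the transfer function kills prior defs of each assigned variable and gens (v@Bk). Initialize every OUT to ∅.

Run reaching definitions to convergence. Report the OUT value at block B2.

Answer: {a@B1, b@B2, c@B2, e@B2}

Working:
Per-block solution:
  B0:  IN={a@B1, b@B2, c@B2, e@B2}  OUT={a@B1, b@B0, c@B2, e@B2}
  B1:  IN={a@B1, b@B0, c@B2, e@B2}  OUT={a@B1, b@B1, c@B2, e@B2}
  B2:  IN={a@B1, b@B1, c@B2, e@B2}  OUT={a@B1, b@B2, c@B2, e@B2}
  B3:  IN={a@B1, b@B2, c@B2, e@B2}  OUT={a@B1, b@B2, c@B2, e@B2, f@B3}
  B4:  IN={a@B1, b@B2, c@B2, e@B2, f@B3}  OUT={a@B1, b@B2, c@B4, e@B2, f@B3}

Merge at B2: IN[B2] = OUT[B1] = {a@B1, b@B1, c@B2, e@B2}
Applying B2's transfer function to that IN value gives OUT[B2] (row B2 above).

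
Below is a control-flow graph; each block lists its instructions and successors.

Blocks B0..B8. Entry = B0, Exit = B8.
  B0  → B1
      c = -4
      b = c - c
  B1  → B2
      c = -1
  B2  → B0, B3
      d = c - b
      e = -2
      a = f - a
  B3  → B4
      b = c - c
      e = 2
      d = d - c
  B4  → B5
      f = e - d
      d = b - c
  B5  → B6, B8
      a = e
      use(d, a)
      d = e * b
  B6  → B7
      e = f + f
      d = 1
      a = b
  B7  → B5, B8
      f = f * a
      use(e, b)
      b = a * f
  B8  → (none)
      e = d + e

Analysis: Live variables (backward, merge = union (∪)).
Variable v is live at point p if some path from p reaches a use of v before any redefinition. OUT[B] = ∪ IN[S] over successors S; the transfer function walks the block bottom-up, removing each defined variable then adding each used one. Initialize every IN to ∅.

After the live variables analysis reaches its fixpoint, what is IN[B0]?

Answer: {a, f}

Trace:
Converged values:
  B0: | IN={a, f} | OUT={a, b, f}
  B1: | IN={a, b, f} | OUT={a, b, c, f}
  B2: | IN={a, b, c, f} | OUT={a, c, d, f}
  B3: | IN={c, d} | OUT={b, c, d, e}
  B4: | IN={b, c, d, e} | OUT={b, d, e, f}
  B5: | IN={b, d, e, f} | OUT={b, d, e, f}
  B6: | IN={b, f} | OUT={a, b, d, e, f}
  B7: | IN={a, b, d, e, f} | OUT={b, d, e, f}
  B8: | IN={d, e} | OUT={}

Merge at B0: OUT[B0] = IN[B1] = {a, b, f}
Applying B0's transfer function to that OUT value gives IN[B0] (row B0 above).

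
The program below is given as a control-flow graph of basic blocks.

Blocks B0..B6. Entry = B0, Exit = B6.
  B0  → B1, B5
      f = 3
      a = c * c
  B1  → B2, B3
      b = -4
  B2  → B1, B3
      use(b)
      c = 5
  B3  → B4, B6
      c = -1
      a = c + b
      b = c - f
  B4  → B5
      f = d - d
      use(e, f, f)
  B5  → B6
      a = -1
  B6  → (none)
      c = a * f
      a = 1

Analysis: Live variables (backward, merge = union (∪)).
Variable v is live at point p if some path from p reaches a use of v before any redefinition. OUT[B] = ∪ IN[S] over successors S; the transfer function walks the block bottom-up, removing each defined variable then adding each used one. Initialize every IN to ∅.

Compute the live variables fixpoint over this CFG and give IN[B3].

Per-block solution:
  B0:  IN={c, d, e}  OUT={d, e, f}
  B1:  IN={d, e, f}  OUT={b, d, e, f}
  B2:  IN={b, d, e, f}  OUT={b, d, e, f}
  B3:  IN={b, d, e, f}  OUT={a, d, e, f}
  B4:  IN={d, e}  OUT={f}
  B5:  IN={f}  OUT={a, f}
  B6:  IN={a, f}  OUT={}

Merge at B3: OUT[B3] = IN[B4] ⊔ IN[B6] = {a, d, e, f}
Applying B3's transfer function to that OUT value gives IN[B3] (row B3 above).

Answer: {b, d, e, f}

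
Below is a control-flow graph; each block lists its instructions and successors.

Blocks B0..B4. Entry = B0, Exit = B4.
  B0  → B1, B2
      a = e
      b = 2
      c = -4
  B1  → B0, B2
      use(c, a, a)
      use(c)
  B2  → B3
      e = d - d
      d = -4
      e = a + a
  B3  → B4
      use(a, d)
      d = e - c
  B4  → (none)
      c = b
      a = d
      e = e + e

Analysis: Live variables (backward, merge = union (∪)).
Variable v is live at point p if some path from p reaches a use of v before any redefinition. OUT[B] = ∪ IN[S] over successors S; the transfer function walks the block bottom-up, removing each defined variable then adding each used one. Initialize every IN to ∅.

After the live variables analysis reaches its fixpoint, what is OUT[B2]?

Answer: {a, b, c, d, e}

Trace:
Per-block solution:
  B0: | IN={d, e} | OUT={a, b, c, d, e}
  B1: | IN={a, b, c, d, e} | OUT={a, b, c, d, e}
  B2: | IN={a, b, c, d} | OUT={a, b, c, d, e}
  B3: | IN={a, b, c, d, e} | OUT={b, d, e}
  B4: | IN={b, d, e} | OUT={}

Merge at B2: OUT[B2] = IN[B3] = {a, b, c, d, e}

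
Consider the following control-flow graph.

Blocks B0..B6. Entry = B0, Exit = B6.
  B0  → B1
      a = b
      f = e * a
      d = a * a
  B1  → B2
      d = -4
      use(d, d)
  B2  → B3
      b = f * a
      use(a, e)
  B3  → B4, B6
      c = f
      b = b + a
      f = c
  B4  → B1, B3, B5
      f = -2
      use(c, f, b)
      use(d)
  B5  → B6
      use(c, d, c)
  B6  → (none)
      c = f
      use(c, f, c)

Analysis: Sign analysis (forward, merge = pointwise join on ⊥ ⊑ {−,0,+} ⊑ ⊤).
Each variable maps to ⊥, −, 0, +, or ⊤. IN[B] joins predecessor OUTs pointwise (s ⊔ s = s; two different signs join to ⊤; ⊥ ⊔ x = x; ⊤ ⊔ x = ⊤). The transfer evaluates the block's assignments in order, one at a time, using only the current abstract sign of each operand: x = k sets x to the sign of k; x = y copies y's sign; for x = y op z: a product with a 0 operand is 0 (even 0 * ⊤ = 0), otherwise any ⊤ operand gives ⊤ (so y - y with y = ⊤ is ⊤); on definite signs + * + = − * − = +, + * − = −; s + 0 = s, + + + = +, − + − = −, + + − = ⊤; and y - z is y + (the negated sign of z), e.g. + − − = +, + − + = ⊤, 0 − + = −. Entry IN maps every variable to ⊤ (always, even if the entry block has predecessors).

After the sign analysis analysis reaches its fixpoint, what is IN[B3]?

Answer: {a: ⊤, b: ⊤, c: ⊤, d: -, e: ⊤, f: ⊤}

Derivation:
Converged values:
  B0:   IN=(all ⊤)   OUT=(all ⊤)
  B1:   IN=(all ⊤)   OUT={d:-; rest ⊤}
  B2:   IN={d:-; rest ⊤}   OUT={d:-; rest ⊤}
  B3:   IN={d:-; rest ⊤}   OUT={d:-; rest ⊤}
  B4:   IN={d:-; rest ⊤}   OUT={d:-, f:-; rest ⊤}
  B5:   IN={d:-, f:-; rest ⊤}   OUT={d:-, f:-; rest ⊤}
  B6:   IN={d:-; rest ⊤}   OUT={d:-; rest ⊤}

Merge at B3: IN[B3] = OUT[B2] ⊔ OUT[B4] = {a: ⊤, b: ⊤, c: ⊤, d: -, e: ⊤, f: ⊤}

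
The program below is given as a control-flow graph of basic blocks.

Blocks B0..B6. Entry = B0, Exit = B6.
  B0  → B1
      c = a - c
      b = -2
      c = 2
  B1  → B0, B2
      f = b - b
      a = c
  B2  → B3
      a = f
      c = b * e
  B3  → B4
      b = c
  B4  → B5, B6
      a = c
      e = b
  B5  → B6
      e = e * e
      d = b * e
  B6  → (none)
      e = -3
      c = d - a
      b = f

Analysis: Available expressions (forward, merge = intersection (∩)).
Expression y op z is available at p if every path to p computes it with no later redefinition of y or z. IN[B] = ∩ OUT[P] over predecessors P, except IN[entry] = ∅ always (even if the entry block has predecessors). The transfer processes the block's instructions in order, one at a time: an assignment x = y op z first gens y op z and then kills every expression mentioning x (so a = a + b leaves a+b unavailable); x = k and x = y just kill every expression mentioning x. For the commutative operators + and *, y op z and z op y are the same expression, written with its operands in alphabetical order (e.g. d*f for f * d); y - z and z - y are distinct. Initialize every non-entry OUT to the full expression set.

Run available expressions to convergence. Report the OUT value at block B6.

Converged values:
  B0: | IN={} | OUT={}
  B1: | IN={} | OUT={b-b}
  B2: | IN={b-b} | OUT={b*e, b-b}
  B3: | IN={b*e, b-b} | OUT={}
  B4: | IN={} | OUT={}
  B5: | IN={} | OUT={b*e}
  B6: | IN={} | OUT={d-a}

Merge at B6: IN[B6] = OUT[B4] ∩ OUT[B5] = {}
Applying B6's transfer function to that IN value gives OUT[B6] (row B6 above).

Answer: {d-a}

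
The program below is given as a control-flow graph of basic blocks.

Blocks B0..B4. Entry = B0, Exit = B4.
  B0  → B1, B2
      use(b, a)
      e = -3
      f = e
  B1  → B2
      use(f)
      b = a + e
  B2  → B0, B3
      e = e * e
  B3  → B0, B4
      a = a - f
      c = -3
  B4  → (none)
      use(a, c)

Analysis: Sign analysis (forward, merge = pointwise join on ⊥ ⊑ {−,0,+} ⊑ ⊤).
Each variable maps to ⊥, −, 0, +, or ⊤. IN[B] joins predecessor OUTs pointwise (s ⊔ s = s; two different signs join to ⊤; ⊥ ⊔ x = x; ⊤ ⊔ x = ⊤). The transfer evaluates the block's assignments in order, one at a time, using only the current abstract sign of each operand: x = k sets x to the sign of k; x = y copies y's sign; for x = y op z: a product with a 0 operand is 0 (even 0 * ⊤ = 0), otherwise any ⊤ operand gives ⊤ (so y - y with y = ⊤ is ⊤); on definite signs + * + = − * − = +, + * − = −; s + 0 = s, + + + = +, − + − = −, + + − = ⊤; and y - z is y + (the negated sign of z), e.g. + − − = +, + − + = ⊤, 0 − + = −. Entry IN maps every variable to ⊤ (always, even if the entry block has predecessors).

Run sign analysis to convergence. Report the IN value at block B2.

Answer: {a: ⊤, b: ⊤, c: ⊤, d: ⊤, e: -, f: -}

Working:
Converged values:
  B0: | IN=(all ⊤) | OUT={e:-, f:-; rest ⊤}
  B1: | IN={e:-, f:-; rest ⊤} | OUT={e:-, f:-; rest ⊤}
  B2: | IN={e:-, f:-; rest ⊤} | OUT={e:+, f:-; rest ⊤}
  B3: | IN={e:+, f:-; rest ⊤} | OUT={c:-, e:+, f:-; rest ⊤}
  B4: | IN={c:-, e:+, f:-; rest ⊤} | OUT={c:-, e:+, f:-; rest ⊤}

Merge at B2: IN[B2] = OUT[B0] ⊔ OUT[B1] = {a: ⊤, b: ⊤, c: ⊤, d: ⊤, e: -, f: -}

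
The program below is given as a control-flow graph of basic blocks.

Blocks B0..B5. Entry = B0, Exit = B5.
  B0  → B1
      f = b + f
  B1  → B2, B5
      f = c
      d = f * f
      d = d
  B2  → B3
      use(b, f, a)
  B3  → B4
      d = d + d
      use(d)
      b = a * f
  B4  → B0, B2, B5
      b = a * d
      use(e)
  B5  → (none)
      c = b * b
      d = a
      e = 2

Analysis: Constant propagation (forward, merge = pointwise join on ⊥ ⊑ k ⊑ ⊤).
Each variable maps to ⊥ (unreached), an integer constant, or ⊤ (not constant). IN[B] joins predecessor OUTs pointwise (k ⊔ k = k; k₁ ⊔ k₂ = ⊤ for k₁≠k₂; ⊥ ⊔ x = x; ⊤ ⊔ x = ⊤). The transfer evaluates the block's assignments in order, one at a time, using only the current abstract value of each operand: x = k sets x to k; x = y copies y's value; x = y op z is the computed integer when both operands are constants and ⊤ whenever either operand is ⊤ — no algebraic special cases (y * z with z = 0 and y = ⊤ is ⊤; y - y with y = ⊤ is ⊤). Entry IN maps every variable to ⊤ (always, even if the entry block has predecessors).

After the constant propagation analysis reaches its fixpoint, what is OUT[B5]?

Per-block solution:
  B0: | IN=(all ⊤) | OUT=(all ⊤)
  B1: | IN=(all ⊤) | OUT=(all ⊤)
  B2: | IN=(all ⊤) | OUT=(all ⊤)
  B3: | IN=(all ⊤) | OUT=(all ⊤)
  B4: | IN=(all ⊤) | OUT=(all ⊤)
  B5: | IN=(all ⊤) | OUT={e:2; rest ⊤}

Merge at B5: IN[B5] = OUT[B1] ⊔ OUT[B4] = {a: ⊤, b: ⊤, c: ⊤, d: ⊤, e: ⊤, f: ⊤}
Applying B5's transfer function to that IN value gives OUT[B5] (row B5 above).

Answer: {a: ⊤, b: ⊤, c: ⊤, d: ⊤, e: 2, f: ⊤}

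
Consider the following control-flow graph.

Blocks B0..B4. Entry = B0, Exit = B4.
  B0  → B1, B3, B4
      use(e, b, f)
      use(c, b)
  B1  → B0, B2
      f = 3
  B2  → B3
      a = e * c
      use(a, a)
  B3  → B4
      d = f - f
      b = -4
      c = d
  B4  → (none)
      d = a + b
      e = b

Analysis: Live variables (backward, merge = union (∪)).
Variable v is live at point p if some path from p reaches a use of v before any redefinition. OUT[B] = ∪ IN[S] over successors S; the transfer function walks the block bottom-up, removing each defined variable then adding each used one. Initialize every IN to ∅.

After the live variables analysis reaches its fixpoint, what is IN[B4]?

Answer: {a, b}

Working:
Fixpoint table:
  B0:   IN={a, b, c, e, f}   OUT={a, b, c, e, f}
  B1:   IN={a, b, c, e}   OUT={a, b, c, e, f}
  B2:   IN={c, e, f}   OUT={a, f}
  B3:   IN={a, f}   OUT={a, b}
  B4:   IN={a, b}   OUT={}

B4 is the boundary node: OUT[B4] = {}
Applying B4's transfer function to that OUT value gives IN[B4] (row B4 above).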